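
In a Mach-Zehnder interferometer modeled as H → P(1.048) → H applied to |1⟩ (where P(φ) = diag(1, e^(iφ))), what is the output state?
(0.2503 - 0.4332i)|0⟩ + (0.7497 + 0.4332i)|1⟩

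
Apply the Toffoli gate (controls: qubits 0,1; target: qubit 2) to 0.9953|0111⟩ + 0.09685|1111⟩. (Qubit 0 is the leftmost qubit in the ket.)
0.9953|0111⟩ + 0.09685|1101⟩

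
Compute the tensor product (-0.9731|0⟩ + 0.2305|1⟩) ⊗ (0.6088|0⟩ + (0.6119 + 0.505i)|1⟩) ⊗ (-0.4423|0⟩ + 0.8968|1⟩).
0.262|000⟩ - 0.5313|001⟩ + (0.2634 + 0.2174i)|010⟩ + (-0.534 - 0.4407i)|011⟩ - 0.06207|100⟩ + 0.1258|101⟩ + (-0.06238 - 0.05148i)|110⟩ + (0.1265 + 0.1044i)|111⟩

amp(|b₁b₂…⟩) = product of the factor amplitudes for bits b₁, b₂, …; only kets whose every factor amplitude is nonzero survive.
|000⟩: (-0.9731)(0.6088)(-0.4423) = 0.262
|001⟩: (-0.9731)(0.6088)(0.8968) = -0.5313
|010⟩: (-0.9731)(0.6119 + 0.505i)(-0.4423) = (0.2634 + 0.2174i)
|011⟩: (-0.9731)(0.6119 + 0.505i)(0.8968) = (-0.534 - 0.4407i)
|100⟩: (0.2305)(0.6088)(-0.4423) = -0.06207
|101⟩: (0.2305)(0.6088)(0.8968) = 0.1258
|110⟩: (0.2305)(0.6119 + 0.505i)(-0.4423) = (-0.06238 - 0.05148i)
|111⟩: (0.2305)(0.6119 + 0.505i)(0.8968) = (0.1265 + 0.1044i)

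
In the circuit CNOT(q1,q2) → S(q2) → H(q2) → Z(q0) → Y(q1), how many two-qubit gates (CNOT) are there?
1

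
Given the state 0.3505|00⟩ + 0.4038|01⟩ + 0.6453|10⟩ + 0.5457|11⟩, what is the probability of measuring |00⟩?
0.1229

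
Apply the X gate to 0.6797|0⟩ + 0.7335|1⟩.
0.7335|0⟩ + 0.6797|1⟩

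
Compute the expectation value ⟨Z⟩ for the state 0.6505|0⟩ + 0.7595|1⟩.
-0.1537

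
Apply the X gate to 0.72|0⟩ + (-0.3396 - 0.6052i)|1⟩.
(-0.3396 - 0.6052i)|0⟩ + 0.72|1⟩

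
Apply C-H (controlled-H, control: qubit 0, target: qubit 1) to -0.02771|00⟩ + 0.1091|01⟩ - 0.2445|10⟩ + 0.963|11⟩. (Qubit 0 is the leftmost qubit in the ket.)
-0.02771|00⟩ + 0.1091|01⟩ + 0.5081|10⟩ - 0.8538|11⟩

C-H leaves the control-|0⟩ kets |00⟩, |01⟩ unchanged and applies H to qubit 1 on the control-|1⟩ pair (|10⟩, |11⟩).
H = [[1/√2, 1/√2], [1/√2, -1/√2]].
With a = amp(|10⟩) = -0.2445 and b = amp(|11⟩) = 0.963:
new amp(|10⟩) = (1/√2)·a + (1/√2)·b = 0.5081
new amp(|11⟩) = (1/√2)·a + (-1/√2)·b = -0.8538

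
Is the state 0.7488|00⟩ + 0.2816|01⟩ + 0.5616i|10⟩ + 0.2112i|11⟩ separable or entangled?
Separable

Writing the state as a|00⟩ + b|01⟩ + c|10⟩ + d|11⟩, it is a product state iff ad − bc = 0.
Here (a, b, c, d) = (0.7488, 0.2816, 0.5616i, 0.2112i): ad − bc = (0.7488)(0.2112i) − (0.2816)(0.5616i) = 0, so the state is separable.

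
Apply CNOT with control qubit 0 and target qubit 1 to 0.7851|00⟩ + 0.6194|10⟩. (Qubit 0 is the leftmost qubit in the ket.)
0.7851|00⟩ + 0.6194|11⟩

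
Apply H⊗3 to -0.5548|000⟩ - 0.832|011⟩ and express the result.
-0.4903|000⟩ + 0.098|001⟩ + 0.098|010⟩ - 0.4903|011⟩ - 0.4903|100⟩ + 0.098|101⟩ + 0.098|110⟩ - 0.4903|111⟩

H⊗3 gives amp(|y⟩) = (1/2√2) Σ_x (−1)^(x·y) amp(|x⟩), where x·y is the number of positions in which both x and y have a 1.
|000⟩: (-0.5548 - 0.832)/(2√2) = -0.4903
|001⟩: (-0.5548 + 0.832)/(2√2) = 0.098
|010⟩: (-0.5548 + 0.832)/(2√2) = 0.098
|011⟩: (-0.5548 - 0.832)/(2√2) = -0.4903
|100⟩: (-0.5548 - 0.832)/(2√2) = -0.4903
|101⟩: (-0.5548 + 0.832)/(2√2) = 0.098
|110⟩: (-0.5548 + 0.832)/(2√2) = 0.098
|111⟩: (-0.5548 - 0.832)/(2√2) = -0.4903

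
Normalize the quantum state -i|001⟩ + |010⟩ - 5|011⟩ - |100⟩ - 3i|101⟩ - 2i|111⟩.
-0.1562i|001⟩ + 0.1562|010⟩ - 0.7809|011⟩ - 0.1562|100⟩ - 0.4685i|101⟩ - 0.3123i|111⟩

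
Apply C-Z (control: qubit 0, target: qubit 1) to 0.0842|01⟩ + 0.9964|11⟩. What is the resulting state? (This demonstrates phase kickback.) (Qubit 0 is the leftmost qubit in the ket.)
0.0842|01⟩ - 0.9964|11⟩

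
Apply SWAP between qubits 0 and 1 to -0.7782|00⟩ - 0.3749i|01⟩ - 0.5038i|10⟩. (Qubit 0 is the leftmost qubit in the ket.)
-0.7782|00⟩ - 0.5038i|01⟩ - 0.3749i|10⟩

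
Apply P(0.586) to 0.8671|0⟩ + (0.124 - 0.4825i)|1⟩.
0.8671|0⟩ + (0.3702 - 0.3334i)|1⟩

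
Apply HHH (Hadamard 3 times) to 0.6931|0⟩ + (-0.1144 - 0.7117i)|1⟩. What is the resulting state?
(0.4092 - 0.5032i)|0⟩ + (0.571 + 0.5032i)|1⟩

H² = I, so H^3 = H: a single Hadamard. With (a, b) = (0.6931, (-0.1144 - 0.7117i)), H gives ((a + b)/√2, (a − b)/√2) = ((0.4092 - 0.5032i), (0.571 + 0.5032i)).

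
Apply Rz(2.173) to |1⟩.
(0.4656 + 0.885i)|1⟩

Rz(2.173) = [[e^(−iθ/2), 0], [0, e^(iθ/2)]] with e^(±iθ/2) = cos(θ/2) ± i·sin(θ/2); θ = 2.173, cos(θ/2) ≈ 0.465586, sin(θ/2) ≈ 0.885003.
With a = amp(|0⟩) = 0 and b = amp(|1⟩) = 1:
new amp(|0⟩) = (0.465586 - 0.885003i)·a = 0
new amp(|1⟩) = (0.465586 + 0.885003i)·b = (0.4656 + 0.885i)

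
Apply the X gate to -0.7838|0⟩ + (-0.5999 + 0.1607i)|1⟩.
(-0.5999 + 0.1607i)|0⟩ - 0.7838|1⟩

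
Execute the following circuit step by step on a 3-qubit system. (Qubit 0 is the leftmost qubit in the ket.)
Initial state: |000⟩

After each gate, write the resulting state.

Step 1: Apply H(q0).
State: 1/√2|000⟩ + 1/√2|100⟩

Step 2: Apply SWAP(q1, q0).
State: 1/√2|000⟩ + 1/√2|010⟩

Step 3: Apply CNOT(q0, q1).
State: 1/√2|000⟩ + 1/√2|010⟩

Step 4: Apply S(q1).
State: 1/√2|000⟩ + (1/√2)i|010⟩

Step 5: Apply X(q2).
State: 1/√2|001⟩ + (1/√2)i|011⟩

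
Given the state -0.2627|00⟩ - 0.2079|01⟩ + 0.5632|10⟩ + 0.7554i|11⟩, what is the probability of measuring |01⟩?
0.04322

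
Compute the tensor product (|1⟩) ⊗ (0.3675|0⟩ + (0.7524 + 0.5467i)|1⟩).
0.3675|10⟩ + (0.7524 + 0.5467i)|11⟩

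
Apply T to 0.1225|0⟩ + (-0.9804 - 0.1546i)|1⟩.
0.1225|0⟩ + (-0.5839 - 0.8026i)|1⟩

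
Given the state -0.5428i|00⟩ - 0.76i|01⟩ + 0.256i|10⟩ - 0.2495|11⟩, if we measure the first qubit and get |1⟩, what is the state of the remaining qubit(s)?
0.7161i|0⟩ - 0.698|1⟩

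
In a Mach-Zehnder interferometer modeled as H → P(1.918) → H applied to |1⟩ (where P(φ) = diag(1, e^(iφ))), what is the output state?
(0.6701 - 0.4702i)|0⟩ + (0.3299 + 0.4702i)|1⟩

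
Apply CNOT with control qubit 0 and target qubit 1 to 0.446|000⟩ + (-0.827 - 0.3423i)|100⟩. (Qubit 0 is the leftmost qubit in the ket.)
0.446|000⟩ + (-0.827 - 0.3423i)|110⟩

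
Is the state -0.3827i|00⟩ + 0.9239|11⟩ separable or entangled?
Entangled

Writing the state as a|00⟩ + b|01⟩ + c|10⟩ + d|11⟩, it is a product state iff ad − bc = 0.
Here (a, b, c, d) = (-0.3827i, 0, 0, 0.9239): ad − bc = (-0.3827i)(0.9239) − (0)(0) = -0.3536i ≠ 0, so the state is entangled.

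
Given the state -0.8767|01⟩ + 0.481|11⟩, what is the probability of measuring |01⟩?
0.7686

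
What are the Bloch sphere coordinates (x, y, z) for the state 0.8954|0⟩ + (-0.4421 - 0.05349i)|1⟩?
(-0.7917, -0.09579, 0.6034)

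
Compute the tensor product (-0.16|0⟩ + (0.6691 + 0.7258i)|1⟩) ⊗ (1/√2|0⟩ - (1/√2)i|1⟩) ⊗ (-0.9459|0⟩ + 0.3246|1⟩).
0.107|000⟩ - 0.03672|001⟩ - 0.107i|010⟩ + 0.03672i|011⟩ + (-0.4475 - 0.4855i)|100⟩ + (0.1536 + 0.1666i)|101⟩ + (-0.4855 + 0.4475i)|110⟩ + (0.1666 - 0.1536i)|111⟩

amp(|b₁b₂…⟩) = product of the factor amplitudes for bits b₁, b₂, …; only kets whose every factor amplitude is nonzero survive.
|000⟩: (-0.16)(1/√2)(-0.9459) = 0.107
|001⟩: (-0.16)(1/√2)(0.3246) = -0.03672
|010⟩: (-0.16)(-(1/√2)i)(-0.9459) = -0.107i
|011⟩: (-0.16)(-(1/√2)i)(0.3246) = 0.03672i
|100⟩: (0.6691 + 0.7258i)(1/√2)(-0.9459) = (-0.4475 - 0.4855i)
|101⟩: (0.6691 + 0.7258i)(1/√2)(0.3246) = (0.1536 + 0.1666i)
|110⟩: (0.6691 + 0.7258i)(-(1/√2)i)(-0.9459) = (-0.4855 + 0.4475i)
|111⟩: (0.6691 + 0.7258i)(-(1/√2)i)(0.3246) = (0.1666 - 0.1536i)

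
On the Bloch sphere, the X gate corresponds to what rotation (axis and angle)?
Rotation by π around the x-axis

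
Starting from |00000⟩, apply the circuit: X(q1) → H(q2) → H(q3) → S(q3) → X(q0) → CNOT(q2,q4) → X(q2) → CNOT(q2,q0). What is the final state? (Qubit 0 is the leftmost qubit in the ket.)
1/2|01100⟩ + (1/2)i|01110⟩ + 1/2|11001⟩ + (1/2)i|11011⟩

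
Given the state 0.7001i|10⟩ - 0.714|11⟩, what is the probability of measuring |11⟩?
0.5098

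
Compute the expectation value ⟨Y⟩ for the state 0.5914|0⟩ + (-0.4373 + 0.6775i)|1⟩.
0.8013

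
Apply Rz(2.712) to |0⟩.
(0.2131 - 0.977i)|0⟩

Rz(2.712) = [[e^(−iθ/2), 0], [0, e^(iθ/2)]] with e^(±iθ/2) = cos(θ/2) ± i·sin(θ/2); θ = 2.712, cos(θ/2) ≈ 0.213148, sin(θ/2) ≈ 0.97702.
With a = amp(|0⟩) = 1 and b = amp(|1⟩) = 0:
new amp(|0⟩) = (0.213148 - 0.97702i)·a = (0.2131 - 0.977i)
new amp(|1⟩) = (0.213148 + 0.97702i)·b = 0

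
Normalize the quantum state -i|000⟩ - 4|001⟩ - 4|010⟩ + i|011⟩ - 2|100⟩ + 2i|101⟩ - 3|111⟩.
-0.14i|000⟩ - 0.5601|001⟩ - 0.5601|010⟩ + 0.14i|011⟩ - 0.2801|100⟩ + 0.2801i|101⟩ - 0.4201|111⟩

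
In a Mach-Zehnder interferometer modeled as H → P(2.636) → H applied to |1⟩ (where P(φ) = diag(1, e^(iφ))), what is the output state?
(0.9374 - 0.2422i)|0⟩ + (0.06256 + 0.2422i)|1⟩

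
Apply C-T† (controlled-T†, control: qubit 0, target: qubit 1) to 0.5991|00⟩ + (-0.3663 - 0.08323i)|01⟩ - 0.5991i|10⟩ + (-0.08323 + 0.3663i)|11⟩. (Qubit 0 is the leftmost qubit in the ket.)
0.5991|00⟩ + (-0.3663 - 0.08323i)|01⟩ - 0.5991i|10⟩ + (0.2002 + 0.3179i)|11⟩

C-T† leaves the control-|0⟩ kets |00⟩, |01⟩ unchanged and applies T† to qubit 1 on the control-|1⟩ pair (|10⟩, |11⟩).
T† = [[1, 0], [0, (1/√2 - (1/√2)i)]].
With a = amp(|10⟩) = -0.5991i and b = amp(|11⟩) = (-0.08323 + 0.3663i):
new amp(|10⟩) = (1)·a = -0.5991i
new amp(|11⟩) = (1/√2 - (1/√2)i)·b = (0.2002 + 0.3179i)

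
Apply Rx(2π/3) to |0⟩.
1/2|0⟩ - 0.866i|1⟩

Rx(2π/3) = [[cos(θ/2), −i·sin(θ/2)], [−i·sin(θ/2), cos(θ/2)]]; θ = 2π/3, cos(θ/2) ≈ 0.5, sin(θ/2) ≈ 0.866025.
With a = amp(|0⟩) = 1 and b = amp(|1⟩) = 0:
new amp(|0⟩) = (0.5)·a + (-0.866025i)·b = 1/2
new amp(|1⟩) = (-0.866025i)·a + (0.5)·b = -0.866i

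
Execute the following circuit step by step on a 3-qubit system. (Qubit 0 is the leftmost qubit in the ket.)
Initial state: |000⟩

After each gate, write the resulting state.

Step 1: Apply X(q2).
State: |001⟩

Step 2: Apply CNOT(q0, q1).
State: |001⟩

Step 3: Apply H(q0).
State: 1/√2|001⟩ + 1/√2|101⟩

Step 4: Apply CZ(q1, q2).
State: 1/√2|001⟩ + 1/√2|101⟩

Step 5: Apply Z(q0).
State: 1/√2|001⟩ - 1/√2|101⟩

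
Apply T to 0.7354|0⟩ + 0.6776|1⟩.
0.7354|0⟩ + (0.4791 + 0.4791i)|1⟩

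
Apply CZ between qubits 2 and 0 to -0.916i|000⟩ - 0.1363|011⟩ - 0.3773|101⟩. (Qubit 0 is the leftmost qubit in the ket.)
-0.916i|000⟩ - 0.1363|011⟩ + 0.3773|101⟩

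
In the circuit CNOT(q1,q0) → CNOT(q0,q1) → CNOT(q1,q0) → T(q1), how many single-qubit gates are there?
1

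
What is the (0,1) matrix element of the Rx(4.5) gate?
-0.7781i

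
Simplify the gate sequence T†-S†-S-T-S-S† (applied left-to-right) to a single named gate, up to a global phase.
I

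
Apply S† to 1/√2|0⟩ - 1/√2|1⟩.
1/√2|0⟩ + (1/√2)i|1⟩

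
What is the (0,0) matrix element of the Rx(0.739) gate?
0.9325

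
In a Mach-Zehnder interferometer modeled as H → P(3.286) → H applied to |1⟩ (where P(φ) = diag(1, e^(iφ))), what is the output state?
(0.9948 + 0.07195i)|0⟩ + (0.005204 - 0.07195i)|1⟩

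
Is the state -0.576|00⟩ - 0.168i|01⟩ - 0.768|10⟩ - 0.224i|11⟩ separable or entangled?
Separable

Writing the state as a|00⟩ + b|01⟩ + c|10⟩ + d|11⟩, it is a product state iff ad − bc = 0.
Here (a, b, c, d) = (-0.576, -0.168i, -0.768, -0.224i): ad − bc = (-0.576)(-0.224i) − (-0.168i)(-0.768) = 0, so the state is separable.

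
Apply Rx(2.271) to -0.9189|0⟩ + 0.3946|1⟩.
(-0.3875 - 0.3578i)|0⟩ + (0.1664 + 0.8332i)|1⟩

Rx(2.271) = [[cos(θ/2), −i·sin(θ/2)], [−i·sin(θ/2), cos(θ/2)]]; θ = 2.271, cos(θ/2) ≈ 0.421679, sin(θ/2) ≈ 0.906745.
With a = amp(|0⟩) = -0.9189 and b = amp(|1⟩) = 0.3946:
new amp(|0⟩) = (0.421679)·a + (-0.906745i)·b = (-0.3875 - 0.3578i)
new amp(|1⟩) = (-0.906745i)·a + (0.421679)·b = (0.1664 + 0.8332i)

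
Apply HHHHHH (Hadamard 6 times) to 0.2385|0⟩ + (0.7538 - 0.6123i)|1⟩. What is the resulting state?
0.2385|0⟩ + (0.7538 - 0.6123i)|1⟩

H² = I, so an even number of Hadamards cancels: H^6 = I and the state is unchanged.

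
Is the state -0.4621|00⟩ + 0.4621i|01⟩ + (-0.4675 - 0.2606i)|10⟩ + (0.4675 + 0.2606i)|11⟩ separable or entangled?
Entangled

Writing the state as a|00⟩ + b|01⟩ + c|10⟩ + d|11⟩, it is a product state iff ad − bc = 0.
Here (a, b, c, d) = (-0.4621, 0.4621i, (-0.4675 - 0.2606i), (0.4675 + 0.2606i)): ad − bc = (-0.4621)(0.4675 + 0.2606i) − (0.4621i)(-0.4675 - 0.2606i) = (-0.3365 + 0.09561i) ≠ 0, so the state is entangled.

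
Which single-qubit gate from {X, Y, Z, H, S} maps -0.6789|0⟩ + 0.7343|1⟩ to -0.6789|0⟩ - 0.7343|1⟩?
Z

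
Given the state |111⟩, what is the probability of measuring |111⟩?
1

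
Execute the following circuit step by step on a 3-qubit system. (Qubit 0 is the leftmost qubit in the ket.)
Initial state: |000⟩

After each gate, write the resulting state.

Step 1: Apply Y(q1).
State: i|010⟩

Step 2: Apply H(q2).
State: (1/√2)i|010⟩ + (1/√2)i|011⟩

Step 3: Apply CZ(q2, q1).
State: (1/√2)i|010⟩ - (1/√2)i|011⟩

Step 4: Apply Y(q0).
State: -1/√2|110⟩ + 1/√2|111⟩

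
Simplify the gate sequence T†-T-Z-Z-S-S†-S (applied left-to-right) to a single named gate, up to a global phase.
S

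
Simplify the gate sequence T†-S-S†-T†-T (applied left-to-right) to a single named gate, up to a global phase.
T†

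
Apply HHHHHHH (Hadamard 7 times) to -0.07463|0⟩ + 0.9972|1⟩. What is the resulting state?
0.6524|0⟩ - 0.7579|1⟩

H² = I, so H^7 = H: a single Hadamard. With (a, b) = (-0.07463, 0.9972), H gives ((a + b)/√2, (a − b)/√2) = (0.6524, -0.7579).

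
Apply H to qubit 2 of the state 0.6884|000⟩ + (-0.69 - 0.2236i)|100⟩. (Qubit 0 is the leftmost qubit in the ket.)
0.4868|000⟩ + 0.4868|001⟩ + (-0.4879 - 0.1581i)|100⟩ + (-0.4879 - 0.1581i)|101⟩

H on qubit 2 mixes each pair of kets that differ only in qubit 2: amplitudes (a, b) of (|…0…⟩, |…1…⟩) become ((a + b)/√2, (a − b)/√2). Kets absent from the input have amplitude 0.
(|000⟩, |001⟩): (a, b) = (0.6884, 0) → (0.4868, 0.4868)
(|100⟩, |101⟩): (a, b) = ((-0.69 - 0.2236i), 0) → ((-0.4879 - 0.1581i), (-0.4879 - 0.1581i))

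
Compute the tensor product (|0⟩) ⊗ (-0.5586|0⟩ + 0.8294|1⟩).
-0.5586|00⟩ + 0.8294|01⟩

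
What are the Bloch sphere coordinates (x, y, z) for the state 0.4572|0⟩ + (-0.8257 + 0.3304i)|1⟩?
(-0.755, 0.3021, -0.5819)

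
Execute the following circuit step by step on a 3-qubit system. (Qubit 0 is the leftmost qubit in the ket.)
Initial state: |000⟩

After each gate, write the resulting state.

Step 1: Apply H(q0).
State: 1/√2|000⟩ + 1/√2|100⟩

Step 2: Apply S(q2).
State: 1/√2|000⟩ + 1/√2|100⟩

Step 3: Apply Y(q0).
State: -(1/√2)i|000⟩ + (1/√2)i|100⟩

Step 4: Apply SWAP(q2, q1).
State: -(1/√2)i|000⟩ + (1/√2)i|100⟩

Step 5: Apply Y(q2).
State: 1/√2|001⟩ - 1/√2|101⟩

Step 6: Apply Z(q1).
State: 1/√2|001⟩ - 1/√2|101⟩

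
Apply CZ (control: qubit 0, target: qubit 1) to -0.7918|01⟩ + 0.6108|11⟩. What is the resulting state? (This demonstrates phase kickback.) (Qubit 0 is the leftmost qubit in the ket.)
-0.7918|01⟩ - 0.6108|11⟩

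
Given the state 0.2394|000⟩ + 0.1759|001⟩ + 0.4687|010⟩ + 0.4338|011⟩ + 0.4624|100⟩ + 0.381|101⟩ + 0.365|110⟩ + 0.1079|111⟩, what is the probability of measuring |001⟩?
0.03094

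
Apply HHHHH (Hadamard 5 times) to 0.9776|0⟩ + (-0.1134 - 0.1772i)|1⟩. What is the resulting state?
(0.6111 - 0.1253i)|0⟩ + (0.7715 + 0.1253i)|1⟩

H² = I, so H^5 = H: a single Hadamard. With (a, b) = (0.9776, (-0.1134 - 0.1772i)), H gives ((a + b)/√2, (a − b)/√2) = ((0.6111 - 0.1253i), (0.7715 + 0.1253i)).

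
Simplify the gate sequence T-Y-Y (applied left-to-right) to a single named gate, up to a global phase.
T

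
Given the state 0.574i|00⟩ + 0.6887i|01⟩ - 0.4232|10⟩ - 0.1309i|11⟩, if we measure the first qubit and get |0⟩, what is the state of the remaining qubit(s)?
0.6402i|0⟩ + 0.7682i|1⟩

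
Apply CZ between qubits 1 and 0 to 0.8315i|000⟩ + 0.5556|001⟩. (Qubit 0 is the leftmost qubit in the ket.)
0.8315i|000⟩ + 0.5556|001⟩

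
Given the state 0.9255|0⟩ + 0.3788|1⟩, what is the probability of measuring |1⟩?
0.1435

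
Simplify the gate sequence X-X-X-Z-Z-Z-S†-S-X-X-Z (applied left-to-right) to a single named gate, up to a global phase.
X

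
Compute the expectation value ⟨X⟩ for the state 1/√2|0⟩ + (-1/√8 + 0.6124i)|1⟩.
-1/2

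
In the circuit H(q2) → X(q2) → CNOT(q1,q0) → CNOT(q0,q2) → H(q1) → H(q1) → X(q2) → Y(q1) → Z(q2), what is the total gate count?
9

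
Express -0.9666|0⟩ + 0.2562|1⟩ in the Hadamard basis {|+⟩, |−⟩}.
-0.5023|+⟩ - 0.8647|−⟩

With |ψ⟩ = α|0⟩ + β|1⟩, the Hadamard-basis coefficients are ⟨+|ψ⟩ = (α + β)/√2 and ⟨−|ψ⟩ = (α − β)/√2.
Here α = -0.9666, β = 0.2562: (α + β)/√2 = -0.5023, (α − β)/√2 = -0.8647.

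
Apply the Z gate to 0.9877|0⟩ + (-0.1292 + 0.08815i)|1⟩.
0.9877|0⟩ + (0.1292 - 0.08815i)|1⟩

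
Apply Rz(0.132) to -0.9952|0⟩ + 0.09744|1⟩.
(-0.993 + 0.06564i)|0⟩ + (0.09723 + 0.006426i)|1⟩

Rz(0.132) = [[e^(−iθ/2), 0], [0, e^(iθ/2)]] with e^(±iθ/2) = cos(θ/2) ± i·sin(θ/2); θ = 0.132, cos(θ/2) ≈ 0.997823, sin(θ/2) ≈ 0.0659521.
With a = amp(|0⟩) = -0.9952 and b = amp(|1⟩) = 0.09744:
new amp(|0⟩) = (0.997823 - 0.0659521i)·a = (-0.993 + 0.06564i)
new amp(|1⟩) = (0.997823 + 0.0659521i)·b = (0.09723 + 0.006426i)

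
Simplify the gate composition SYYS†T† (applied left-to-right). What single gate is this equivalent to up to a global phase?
T†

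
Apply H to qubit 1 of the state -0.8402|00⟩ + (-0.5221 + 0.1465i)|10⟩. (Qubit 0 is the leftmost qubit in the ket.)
-0.5941|00⟩ - 0.5941|01⟩ + (-0.3692 + 0.1036i)|10⟩ + (-0.3692 + 0.1036i)|11⟩

H on qubit 1 mixes each pair of kets that differ only in qubit 1: amplitudes (a, b) of (|…0…⟩, |…1…⟩) become ((a + b)/√2, (a − b)/√2). Kets absent from the input have amplitude 0.
(|00⟩, |01⟩): (a, b) = (-0.8402, 0) → (-0.5941, -0.5941)
(|10⟩, |11⟩): (a, b) = ((-0.5221 + 0.1465i), 0) → ((-0.3692 + 0.1036i), (-0.3692 + 0.1036i))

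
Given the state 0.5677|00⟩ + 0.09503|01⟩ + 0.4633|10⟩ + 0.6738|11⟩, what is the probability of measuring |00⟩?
0.3223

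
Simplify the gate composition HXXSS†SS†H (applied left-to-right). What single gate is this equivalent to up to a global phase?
I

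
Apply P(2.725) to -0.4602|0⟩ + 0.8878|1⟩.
-0.4602|0⟩ + (-0.8119 + 0.3592i)|1⟩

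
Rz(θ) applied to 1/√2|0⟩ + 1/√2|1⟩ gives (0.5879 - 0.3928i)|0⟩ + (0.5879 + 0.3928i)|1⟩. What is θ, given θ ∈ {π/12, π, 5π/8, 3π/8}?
3π/8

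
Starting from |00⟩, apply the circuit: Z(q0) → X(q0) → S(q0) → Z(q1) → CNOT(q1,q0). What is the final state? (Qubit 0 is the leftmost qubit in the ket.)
i|10⟩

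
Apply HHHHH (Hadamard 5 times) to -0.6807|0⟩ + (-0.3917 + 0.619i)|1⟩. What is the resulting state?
(-0.7583 + 0.4377i)|0⟩ + (-0.2044 - 0.4377i)|1⟩

H² = I, so H^5 = H: a single Hadamard. With (a, b) = (-0.6807, (-0.3917 + 0.619i)), H gives ((a + b)/√2, (a − b)/√2) = ((-0.7583 + 0.4377i), (-0.2044 - 0.4377i)).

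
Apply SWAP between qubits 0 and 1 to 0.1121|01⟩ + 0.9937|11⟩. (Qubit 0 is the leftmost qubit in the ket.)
0.1121|10⟩ + 0.9937|11⟩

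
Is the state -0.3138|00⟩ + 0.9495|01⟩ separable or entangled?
Separable

Writing the state as a|00⟩ + b|01⟩ + c|10⟩ + d|11⟩, it is a product state iff ad − bc = 0.
Here (a, b, c, d) = (-0.3138, 0.9495, 0, 0): ad − bc = (-0.3138)(0) − (0.9495)(0) = 0, so the state is separable.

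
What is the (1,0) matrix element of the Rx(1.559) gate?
-0.7029i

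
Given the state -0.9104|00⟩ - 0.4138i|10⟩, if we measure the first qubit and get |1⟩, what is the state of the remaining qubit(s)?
-i|0⟩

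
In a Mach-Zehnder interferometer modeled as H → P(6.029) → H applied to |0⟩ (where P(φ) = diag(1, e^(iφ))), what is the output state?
(0.9839 - 0.1257i)|0⟩ + (0.01607 + 0.1257i)|1⟩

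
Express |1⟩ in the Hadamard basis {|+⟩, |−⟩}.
1/√2|+⟩ - 1/√2|−⟩

With |ψ⟩ = α|0⟩ + β|1⟩, the Hadamard-basis coefficients are ⟨+|ψ⟩ = (α + β)/√2 and ⟨−|ψ⟩ = (α − β)/√2.
Here α = 0, β = 1: (α + β)/√2 = 1/√2, (α − β)/√2 = -1/√2.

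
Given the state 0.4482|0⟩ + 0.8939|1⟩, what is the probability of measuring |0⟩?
0.2009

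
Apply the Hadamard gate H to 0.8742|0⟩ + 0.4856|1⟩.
0.9615|0⟩ + 0.2748|1⟩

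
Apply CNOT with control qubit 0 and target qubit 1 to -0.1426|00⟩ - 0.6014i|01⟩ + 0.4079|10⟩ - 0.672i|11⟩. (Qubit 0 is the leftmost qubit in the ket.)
-0.1426|00⟩ - 0.6014i|01⟩ - 0.672i|10⟩ + 0.4079|11⟩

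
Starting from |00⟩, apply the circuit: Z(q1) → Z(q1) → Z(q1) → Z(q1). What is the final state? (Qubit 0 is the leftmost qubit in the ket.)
|00⟩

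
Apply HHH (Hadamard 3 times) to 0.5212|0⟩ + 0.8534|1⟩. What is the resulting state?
0.972|0⟩ - 0.2349|1⟩

H² = I, so H^3 = H: a single Hadamard. With (a, b) = (0.5212, 0.8534), H gives ((a + b)/√2, (a − b)/√2) = (0.972, -0.2349).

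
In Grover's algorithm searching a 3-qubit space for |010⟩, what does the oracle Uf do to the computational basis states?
Uf|x⟩ = -|x⟩ if x = 010, else |x⟩ (phase flip on target)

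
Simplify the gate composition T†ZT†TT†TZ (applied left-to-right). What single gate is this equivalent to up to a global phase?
T†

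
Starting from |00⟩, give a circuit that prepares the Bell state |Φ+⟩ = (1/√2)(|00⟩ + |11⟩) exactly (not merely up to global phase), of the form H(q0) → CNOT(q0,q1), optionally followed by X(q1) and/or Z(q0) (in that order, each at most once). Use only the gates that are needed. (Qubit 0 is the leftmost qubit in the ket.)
H(q0) → CNOT(q0,q1)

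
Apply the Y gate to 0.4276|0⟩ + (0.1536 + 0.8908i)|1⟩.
(0.8908 - 0.1536i)|0⟩ + 0.4276i|1⟩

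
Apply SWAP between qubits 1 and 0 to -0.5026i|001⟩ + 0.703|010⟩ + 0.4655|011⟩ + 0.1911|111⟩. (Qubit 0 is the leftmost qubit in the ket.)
-0.5026i|001⟩ + 0.703|100⟩ + 0.4655|101⟩ + 0.1911|111⟩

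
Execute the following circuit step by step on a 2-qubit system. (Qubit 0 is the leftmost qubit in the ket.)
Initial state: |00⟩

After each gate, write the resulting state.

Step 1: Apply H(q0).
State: 1/√2|00⟩ + 1/√2|10⟩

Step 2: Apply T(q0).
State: 1/√2|00⟩ + (1/2 + (1/2)i)|10⟩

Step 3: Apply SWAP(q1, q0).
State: 1/√2|00⟩ + (1/2 + (1/2)i)|01⟩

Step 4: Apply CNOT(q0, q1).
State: 1/√2|00⟩ + (1/2 + (1/2)i)|01⟩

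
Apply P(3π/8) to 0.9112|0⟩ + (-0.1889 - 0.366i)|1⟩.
0.9112|0⟩ + (0.2659 - 0.3146i)|1⟩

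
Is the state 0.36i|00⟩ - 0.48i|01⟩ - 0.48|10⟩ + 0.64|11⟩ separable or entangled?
Separable

Writing the state as a|00⟩ + b|01⟩ + c|10⟩ + d|11⟩, it is a product state iff ad − bc = 0.
Here (a, b, c, d) = (0.36i, -0.48i, -0.48, 0.64): ad − bc = (0.36i)(0.64) − (-0.48i)(-0.48) = 0, so the state is separable.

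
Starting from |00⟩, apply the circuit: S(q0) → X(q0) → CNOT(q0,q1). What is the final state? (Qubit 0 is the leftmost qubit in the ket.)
|11⟩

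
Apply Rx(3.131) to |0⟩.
0.005296|0⟩ - i|1⟩

Rx(3.131) = [[cos(θ/2), −i·sin(θ/2)], [−i·sin(θ/2), cos(θ/2)]]; θ = 3.131, cos(θ/2) ≈ 0.0052963, sin(θ/2) ≈ 0.999986.
With a = amp(|0⟩) = 1 and b = amp(|1⟩) = 0:
new amp(|0⟩) = (0.0052963)·a + (-0.999986i)·b = 0.005296
new amp(|1⟩) = (-0.999986i)·a + (0.0052963)·b = -i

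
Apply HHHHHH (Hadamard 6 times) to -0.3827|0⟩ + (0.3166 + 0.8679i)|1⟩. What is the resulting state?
-0.3827|0⟩ + (0.3166 + 0.8679i)|1⟩

H² = I, so an even number of Hadamards cancels: H^6 = I and the state is unchanged.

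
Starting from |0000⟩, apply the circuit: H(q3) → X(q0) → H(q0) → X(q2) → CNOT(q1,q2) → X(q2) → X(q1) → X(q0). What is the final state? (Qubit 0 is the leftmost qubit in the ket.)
-1/2|0100⟩ - 1/2|0101⟩ + 1/2|1100⟩ + 1/2|1101⟩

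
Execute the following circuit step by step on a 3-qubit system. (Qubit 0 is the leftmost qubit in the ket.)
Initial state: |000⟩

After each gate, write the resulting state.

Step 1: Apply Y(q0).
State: i|100⟩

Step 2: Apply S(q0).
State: -|100⟩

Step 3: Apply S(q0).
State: -i|100⟩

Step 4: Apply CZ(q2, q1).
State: -i|100⟩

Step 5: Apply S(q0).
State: |100⟩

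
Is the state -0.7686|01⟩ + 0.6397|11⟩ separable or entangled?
Separable

Writing the state as a|00⟩ + b|01⟩ + c|10⟩ + d|11⟩, it is a product state iff ad − bc = 0.
Here (a, b, c, d) = (0, -0.7686, 0, 0.6397): ad − bc = (0)(0.6397) − (-0.7686)(0) = 0, so the state is separable.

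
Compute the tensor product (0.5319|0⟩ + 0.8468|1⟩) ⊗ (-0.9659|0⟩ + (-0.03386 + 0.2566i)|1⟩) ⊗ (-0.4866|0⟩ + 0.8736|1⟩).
0.25|000⟩ - 0.4488|001⟩ + (0.008764 - 0.06641i)|010⟩ + (-0.01573 + 0.1192i)|011⟩ + 0.398|100⟩ - 0.7145|101⟩ + (0.01395 - 0.1057i)|110⟩ + (-0.02505 + 0.1898i)|111⟩

amp(|b₁b₂…⟩) = product of the factor amplitudes for bits b₁, b₂, …; only kets whose every factor amplitude is nonzero survive.
|000⟩: (0.5319)(-0.9659)(-0.4866) = 0.25
|001⟩: (0.5319)(-0.9659)(0.8736) = -0.4488
|010⟩: (0.5319)(-0.03386 + 0.2566i)(-0.4866) = (0.008764 - 0.06641i)
|011⟩: (0.5319)(-0.03386 + 0.2566i)(0.8736) = (-0.01573 + 0.1192i)
|100⟩: (0.8468)(-0.9659)(-0.4866) = 0.398
|101⟩: (0.8468)(-0.9659)(0.8736) = -0.7145
|110⟩: (0.8468)(-0.03386 + 0.2566i)(-0.4866) = (0.01395 - 0.1057i)
|111⟩: (0.8468)(-0.03386 + 0.2566i)(0.8736) = (-0.02505 + 0.1898i)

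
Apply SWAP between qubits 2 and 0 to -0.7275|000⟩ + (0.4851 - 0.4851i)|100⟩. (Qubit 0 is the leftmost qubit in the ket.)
-0.7275|000⟩ + (0.4851 - 0.4851i)|001⟩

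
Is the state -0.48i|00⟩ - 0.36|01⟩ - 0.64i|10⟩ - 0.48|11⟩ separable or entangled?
Separable

Writing the state as a|00⟩ + b|01⟩ + c|10⟩ + d|11⟩, it is a product state iff ad − bc = 0.
Here (a, b, c, d) = (-0.48i, -0.36, -0.64i, -0.48): ad − bc = (-0.48i)(-0.48) − (-0.36)(-0.64i) = 0, so the state is separable.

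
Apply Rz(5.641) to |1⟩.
(-0.9489 + 0.3156i)|1⟩

Rz(5.641) = [[e^(−iθ/2), 0], [0, e^(iθ/2)]] with e^(±iθ/2) = cos(θ/2) ± i·sin(θ/2); θ = 5.641, cos(θ/2) ≈ -0.948891, sin(θ/2) ≈ 0.315604.
With a = amp(|0⟩) = 0 and b = amp(|1⟩) = 1:
new amp(|0⟩) = (-0.948891 - 0.315604i)·a = 0
new amp(|1⟩) = (-0.948891 + 0.315604i)·b = (-0.9489 + 0.3156i)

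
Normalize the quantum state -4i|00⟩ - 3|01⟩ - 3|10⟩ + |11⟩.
-0.6761i|00⟩ - 0.5071|01⟩ - 0.5071|10⟩ + 0.169|11⟩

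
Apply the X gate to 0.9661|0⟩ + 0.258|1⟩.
0.258|0⟩ + 0.9661|1⟩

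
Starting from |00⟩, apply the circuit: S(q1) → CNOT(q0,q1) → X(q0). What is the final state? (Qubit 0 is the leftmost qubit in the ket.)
|10⟩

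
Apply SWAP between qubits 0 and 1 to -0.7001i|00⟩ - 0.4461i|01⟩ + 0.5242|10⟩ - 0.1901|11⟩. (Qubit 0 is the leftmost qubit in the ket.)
-0.7001i|00⟩ + 0.5242|01⟩ - 0.4461i|10⟩ - 0.1901|11⟩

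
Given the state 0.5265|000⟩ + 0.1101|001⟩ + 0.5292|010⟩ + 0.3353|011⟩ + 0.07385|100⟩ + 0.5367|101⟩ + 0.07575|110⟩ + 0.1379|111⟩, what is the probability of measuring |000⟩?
0.2772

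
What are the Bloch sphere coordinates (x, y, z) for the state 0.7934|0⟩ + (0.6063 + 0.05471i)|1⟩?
(0.9621, 0.08681, 0.2589)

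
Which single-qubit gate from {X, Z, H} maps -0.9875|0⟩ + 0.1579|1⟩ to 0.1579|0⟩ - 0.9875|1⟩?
X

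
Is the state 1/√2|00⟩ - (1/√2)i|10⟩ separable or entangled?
Separable

Writing the state as a|00⟩ + b|01⟩ + c|10⟩ + d|11⟩, it is a product state iff ad − bc = 0.
Here (a, b, c, d) = (1/√2, 0, -(1/√2)i, 0): ad − bc = (1/√2)(0) − (0)(-(1/√2)i) = 0, so the state is separable.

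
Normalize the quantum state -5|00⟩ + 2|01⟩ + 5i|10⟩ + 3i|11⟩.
-0.6299|00⟩ + 0.252|01⟩ + 0.6299i|10⟩ + (1/√7)i|11⟩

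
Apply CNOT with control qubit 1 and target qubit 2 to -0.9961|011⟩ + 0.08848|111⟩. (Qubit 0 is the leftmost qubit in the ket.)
-0.9961|010⟩ + 0.08848|110⟩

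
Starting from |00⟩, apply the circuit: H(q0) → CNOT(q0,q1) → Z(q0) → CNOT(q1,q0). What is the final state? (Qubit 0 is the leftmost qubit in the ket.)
1/√2|00⟩ - 1/√2|01⟩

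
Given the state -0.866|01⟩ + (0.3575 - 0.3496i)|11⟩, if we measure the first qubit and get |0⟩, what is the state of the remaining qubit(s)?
-|1⟩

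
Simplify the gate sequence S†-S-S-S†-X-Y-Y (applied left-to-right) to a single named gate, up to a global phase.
X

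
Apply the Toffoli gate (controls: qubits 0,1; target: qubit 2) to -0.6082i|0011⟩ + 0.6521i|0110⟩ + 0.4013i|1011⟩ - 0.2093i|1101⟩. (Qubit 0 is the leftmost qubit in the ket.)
-0.6082i|0011⟩ + 0.6521i|0110⟩ + 0.4013i|1011⟩ - 0.2093i|1111⟩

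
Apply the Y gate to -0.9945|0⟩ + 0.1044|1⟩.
-0.1044i|0⟩ - 0.9945i|1⟩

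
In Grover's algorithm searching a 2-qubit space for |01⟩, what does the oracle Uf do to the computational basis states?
Uf|x⟩ = -|x⟩ if x = 01, else |x⟩ (phase flip on target)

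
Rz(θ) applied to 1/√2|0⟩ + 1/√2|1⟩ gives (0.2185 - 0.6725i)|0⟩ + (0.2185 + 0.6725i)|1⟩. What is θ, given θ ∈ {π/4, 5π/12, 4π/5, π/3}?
4π/5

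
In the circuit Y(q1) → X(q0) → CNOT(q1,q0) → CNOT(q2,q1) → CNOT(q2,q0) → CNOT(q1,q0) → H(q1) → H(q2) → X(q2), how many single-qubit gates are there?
5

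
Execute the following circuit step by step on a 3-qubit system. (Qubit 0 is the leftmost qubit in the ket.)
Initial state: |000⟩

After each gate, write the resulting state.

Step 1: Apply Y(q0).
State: i|100⟩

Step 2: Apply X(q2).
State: i|101⟩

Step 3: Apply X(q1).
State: i|111⟩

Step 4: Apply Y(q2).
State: |110⟩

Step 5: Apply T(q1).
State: (1/√2 + (1/√2)i)|110⟩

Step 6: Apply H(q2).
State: (1/2 + (1/2)i)|110⟩ + (1/2 + (1/2)i)|111⟩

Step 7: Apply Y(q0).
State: (1/2 - (1/2)i)|010⟩ + (1/2 - (1/2)i)|011⟩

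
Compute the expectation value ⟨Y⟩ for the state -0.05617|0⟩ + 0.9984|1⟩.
0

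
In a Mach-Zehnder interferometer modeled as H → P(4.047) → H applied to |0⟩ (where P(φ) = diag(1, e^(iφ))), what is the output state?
(0.1913 - 0.3933i)|0⟩ + (0.8087 + 0.3933i)|1⟩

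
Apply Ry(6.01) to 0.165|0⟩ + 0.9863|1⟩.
-0.2978|0⟩ - 0.9546|1⟩

Ry(6.01) = [[cos(θ/2), −sin(θ/2)], [sin(θ/2), cos(θ/2)]]; θ = 6.01, cos(θ/2) ≈ -0.990686, sin(θ/2) ≈ 0.136168.
With a = amp(|0⟩) = 0.165 and b = amp(|1⟩) = 0.9863:
new amp(|0⟩) = (-0.990686)·a + (-0.136168)·b = -0.2978
new amp(|1⟩) = (0.136168)·a + (-0.990686)·b = -0.9546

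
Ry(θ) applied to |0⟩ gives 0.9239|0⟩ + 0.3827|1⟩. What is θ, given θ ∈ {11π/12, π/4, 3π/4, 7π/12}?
π/4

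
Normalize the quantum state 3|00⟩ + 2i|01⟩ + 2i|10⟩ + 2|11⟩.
0.6547|00⟩ + 0.4364i|01⟩ + 0.4364i|10⟩ + 0.4364|11⟩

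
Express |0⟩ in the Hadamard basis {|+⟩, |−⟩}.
1/√2|+⟩ + 1/√2|−⟩

With |ψ⟩ = α|0⟩ + β|1⟩, the Hadamard-basis coefficients are ⟨+|ψ⟩ = (α + β)/√2 and ⟨−|ψ⟩ = (α − β)/√2.
Here α = 1, β = 0: (α + β)/√2 = 1/√2, (α − β)/√2 = 1/√2.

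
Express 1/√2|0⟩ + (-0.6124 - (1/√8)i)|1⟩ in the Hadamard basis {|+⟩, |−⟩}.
(0.06697 - 0.25i)|+⟩ + (0.933 + 0.25i)|−⟩

With |ψ⟩ = α|0⟩ + β|1⟩, the Hadamard-basis coefficients are ⟨+|ψ⟩ = (α + β)/√2 and ⟨−|ψ⟩ = (α − β)/√2.
Here α = 1/√2, β = (-0.6124 - (1/√8)i): (α + β)/√2 = (0.06697 - 0.25i), (α − β)/√2 = (0.933 + 0.25i).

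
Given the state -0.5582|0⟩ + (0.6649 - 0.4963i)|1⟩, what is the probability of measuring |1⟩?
0.6884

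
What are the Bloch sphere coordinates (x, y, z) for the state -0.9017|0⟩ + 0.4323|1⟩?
(-0.7796, 0, 0.6262)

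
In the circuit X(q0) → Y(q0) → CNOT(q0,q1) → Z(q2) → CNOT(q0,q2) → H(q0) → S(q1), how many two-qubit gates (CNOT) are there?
2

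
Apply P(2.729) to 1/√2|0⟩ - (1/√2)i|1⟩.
1/√2|0⟩ + (0.2835 + 0.6478i)|1⟩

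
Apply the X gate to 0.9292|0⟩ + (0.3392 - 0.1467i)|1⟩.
(0.3392 - 0.1467i)|0⟩ + 0.9292|1⟩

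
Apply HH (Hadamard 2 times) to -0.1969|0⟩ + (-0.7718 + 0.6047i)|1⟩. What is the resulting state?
-0.1969|0⟩ + (-0.7718 + 0.6047i)|1⟩

H² = I, so an even number of Hadamards cancels: H^2 = I and the state is unchanged.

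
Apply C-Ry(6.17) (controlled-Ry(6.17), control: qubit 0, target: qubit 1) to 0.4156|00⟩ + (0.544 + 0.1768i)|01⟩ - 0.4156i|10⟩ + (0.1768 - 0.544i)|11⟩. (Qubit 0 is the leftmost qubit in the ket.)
0.4156|00⟩ + (0.544 + 0.1768i)|01⟩ + (-0.01 + 0.4457i)|10⟩ + (-0.1765 + 0.5196i)|11⟩

C-Ry(6.17) leaves the control-|0⟩ kets |00⟩, |01⟩ unchanged and applies Ry(6.17) to qubit 1 on the control-|1⟩ pair (|10⟩, |11⟩).
Ry(6.17) = [[cos(θ/2), −sin(θ/2)], [sin(θ/2), cos(θ/2)]]; θ = 6.17, cos(θ/2) ≈ -0.998399, sin(θ/2) ≈ 0.0565624.
With a = amp(|10⟩) = -0.4156i and b = amp(|11⟩) = (0.1768 - 0.544i):
new amp(|10⟩) = (-0.998399)·a + (-0.0565624)·b = (-0.01 + 0.4457i)
new amp(|11⟩) = (0.0565624)·a + (-0.998399)·b = (-0.1765 + 0.5196i)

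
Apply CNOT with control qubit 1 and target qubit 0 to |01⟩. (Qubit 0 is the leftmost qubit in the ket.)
|11⟩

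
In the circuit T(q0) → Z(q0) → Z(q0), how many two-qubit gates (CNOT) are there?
0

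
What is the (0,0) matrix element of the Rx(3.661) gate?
-0.2568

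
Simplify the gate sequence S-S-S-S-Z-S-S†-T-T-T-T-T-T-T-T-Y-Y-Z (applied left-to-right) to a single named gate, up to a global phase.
I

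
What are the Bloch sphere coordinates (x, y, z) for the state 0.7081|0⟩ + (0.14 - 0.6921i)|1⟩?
(0.1983, -0.9802, 0.002803)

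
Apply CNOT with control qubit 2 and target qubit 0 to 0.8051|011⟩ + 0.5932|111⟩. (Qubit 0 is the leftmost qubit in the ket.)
0.5932|011⟩ + 0.8051|111⟩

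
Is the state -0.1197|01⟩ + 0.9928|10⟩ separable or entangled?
Entangled

Writing the state as a|00⟩ + b|01⟩ + c|10⟩ + d|11⟩, it is a product state iff ad − bc = 0.
Here (a, b, c, d) = (0, -0.1197, 0.9928, 0): ad − bc = (0)(0) − (-0.1197)(0.9928) = 0.1188 ≠ 0, so the state is entangled.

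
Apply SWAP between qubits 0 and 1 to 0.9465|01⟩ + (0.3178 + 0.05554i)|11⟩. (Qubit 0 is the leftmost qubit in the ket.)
0.9465|10⟩ + (0.3178 + 0.05554i)|11⟩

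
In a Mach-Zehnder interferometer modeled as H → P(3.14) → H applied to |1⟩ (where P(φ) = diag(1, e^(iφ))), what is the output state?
(1 - 0.0007963i)|0⟩ + (0.0000006341 + 0.0007963i)|1⟩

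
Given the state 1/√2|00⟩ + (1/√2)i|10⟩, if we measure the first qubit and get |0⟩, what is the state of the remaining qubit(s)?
|0⟩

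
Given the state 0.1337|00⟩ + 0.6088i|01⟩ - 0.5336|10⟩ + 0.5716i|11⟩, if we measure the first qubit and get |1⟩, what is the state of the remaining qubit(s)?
-0.6824|0⟩ + 0.731i|1⟩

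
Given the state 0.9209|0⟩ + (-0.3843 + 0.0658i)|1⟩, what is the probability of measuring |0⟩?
0.8481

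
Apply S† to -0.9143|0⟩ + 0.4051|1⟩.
-0.9143|0⟩ - 0.4051i|1⟩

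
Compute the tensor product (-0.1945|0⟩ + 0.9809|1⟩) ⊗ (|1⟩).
-0.1945|01⟩ + 0.9809|11⟩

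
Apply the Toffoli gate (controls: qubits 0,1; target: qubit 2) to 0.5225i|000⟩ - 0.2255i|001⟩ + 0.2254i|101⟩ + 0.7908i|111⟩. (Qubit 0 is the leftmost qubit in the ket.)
0.5225i|000⟩ - 0.2255i|001⟩ + 0.2254i|101⟩ + 0.7908i|110⟩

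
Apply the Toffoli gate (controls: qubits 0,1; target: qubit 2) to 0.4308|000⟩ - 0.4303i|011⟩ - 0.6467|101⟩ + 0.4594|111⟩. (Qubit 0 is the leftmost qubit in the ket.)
0.4308|000⟩ - 0.4303i|011⟩ - 0.6467|101⟩ + 0.4594|110⟩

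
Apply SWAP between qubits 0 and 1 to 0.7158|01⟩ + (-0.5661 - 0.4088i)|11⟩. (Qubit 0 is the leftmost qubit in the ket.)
0.7158|10⟩ + (-0.5661 - 0.4088i)|11⟩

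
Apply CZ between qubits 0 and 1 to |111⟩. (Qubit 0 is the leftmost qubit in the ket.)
-|111⟩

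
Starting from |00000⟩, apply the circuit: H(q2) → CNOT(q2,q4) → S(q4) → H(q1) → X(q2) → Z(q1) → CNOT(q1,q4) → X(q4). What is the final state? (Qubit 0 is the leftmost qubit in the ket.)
(1/2)i|00000⟩ + 1/2|00101⟩ - (1/2)i|01001⟩ - 1/2|01100⟩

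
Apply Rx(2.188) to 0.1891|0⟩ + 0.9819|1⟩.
(0.08678 - 0.8724i)|0⟩ + (0.4506 - 0.168i)|1⟩

Rx(2.188) = [[cos(θ/2), −i·sin(θ/2)], [−i·sin(θ/2), cos(θ/2)]]; θ = 2.188, cos(θ/2) ≈ 0.458935, sin(θ/2) ≈ 0.88847.
With a = amp(|0⟩) = 0.1891 and b = amp(|1⟩) = 0.9819:
new amp(|0⟩) = (0.458935)·a + (-0.88847i)·b = (0.08678 - 0.8724i)
new amp(|1⟩) = (-0.88847i)·a + (0.458935)·b = (0.4506 - 0.168i)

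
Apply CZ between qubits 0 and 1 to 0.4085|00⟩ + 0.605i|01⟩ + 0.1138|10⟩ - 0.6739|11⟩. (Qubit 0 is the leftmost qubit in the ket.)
0.4085|00⟩ + 0.605i|01⟩ + 0.1138|10⟩ + 0.6739|11⟩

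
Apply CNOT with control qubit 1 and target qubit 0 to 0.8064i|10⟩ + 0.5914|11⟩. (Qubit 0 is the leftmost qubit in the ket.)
0.5914|01⟩ + 0.8064i|10⟩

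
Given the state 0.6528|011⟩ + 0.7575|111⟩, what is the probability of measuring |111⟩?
0.5738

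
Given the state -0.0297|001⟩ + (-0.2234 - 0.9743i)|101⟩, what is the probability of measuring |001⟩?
0.0008821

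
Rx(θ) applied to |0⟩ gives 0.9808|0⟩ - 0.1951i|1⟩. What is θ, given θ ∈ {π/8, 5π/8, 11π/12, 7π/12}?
π/8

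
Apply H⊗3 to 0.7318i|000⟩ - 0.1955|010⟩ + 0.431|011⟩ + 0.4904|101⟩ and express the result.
(0.2566 + 0.2587i)|000⟩ + (-0.3949 + 0.2587i)|001⟩ + (0.09012 + 0.2587i)|010⟩ + (0.04812 + 0.2587i)|011⟩ + (-0.09012 + 0.2587i)|100⟩ + (-0.04812 + 0.2587i)|101⟩ + (-0.2566 + 0.2587i)|110⟩ + (0.3949 + 0.2587i)|111⟩

H⊗3 gives amp(|y⟩) = (1/2√2) Σ_x (−1)^(x·y) amp(|x⟩), where x·y is the number of positions in which both x and y have a 1.
|000⟩: (0.7318i - 0.1955 + 0.431 + 0.4904)/(2√2) = (0.2566 + 0.2587i)
|001⟩: (0.7318i - 0.1955 - 0.431 - 0.4904)/(2√2) = (-0.3949 + 0.2587i)
|010⟩: (0.7318i + 0.1955 - 0.431 + 0.4904)/(2√2) = (0.09012 + 0.2587i)
|011⟩: (0.7318i + 0.1955 + 0.431 - 0.4904)/(2√2) = (0.04812 + 0.2587i)
|100⟩: (0.7318i - 0.1955 + 0.431 - 0.4904)/(2√2) = (-0.09012 + 0.2587i)
|101⟩: (0.7318i - 0.1955 - 0.431 + 0.4904)/(2√2) = (-0.04812 + 0.2587i)
|110⟩: (0.7318i + 0.1955 - 0.431 - 0.4904)/(2√2) = (-0.2566 + 0.2587i)
|111⟩: (0.7318i + 0.1955 + 0.431 + 0.4904)/(2√2) = (0.3949 + 0.2587i)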